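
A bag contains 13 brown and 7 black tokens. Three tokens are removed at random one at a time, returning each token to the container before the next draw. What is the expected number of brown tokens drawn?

By linearity of expectation, E[X] = Σ P(draw i is brown); each independent draw has P(brown) = 13/20.
E[X] = 3 · 13/20 = 39/20 ≈ 1.9500.

39/20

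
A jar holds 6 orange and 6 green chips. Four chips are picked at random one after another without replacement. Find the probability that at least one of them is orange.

32/33

Use the complement: P(at least one orange) = 1 − P(no orange).
P(none) = C(6,4)/C(12,4) = 15/495.
So P = 1 − 15/495 = 32/33 ≈ 0.9697.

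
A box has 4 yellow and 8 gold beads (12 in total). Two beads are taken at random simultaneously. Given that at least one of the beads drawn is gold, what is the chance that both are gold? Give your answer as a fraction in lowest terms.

P(both gold) = C(8,2)/C(12,2) = 14/33; P(at least one gold) = 1 − C(4,2)/C(12,2) = 10/11.
Since 'both gold' ⊆ 'at least one gold', P(both | at least one) = 14/33 / 10/11 = 7/15 ≈ 0.4667.

7/15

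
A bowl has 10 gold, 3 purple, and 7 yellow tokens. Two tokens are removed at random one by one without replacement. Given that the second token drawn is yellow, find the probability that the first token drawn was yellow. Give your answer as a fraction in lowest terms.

6/19

P(first=yellow and the second token drawn is yellow) = (7/20)·(6/19) = 21/190.
P(the second token drawn is yellow) = Σ over first color = 7/38 + 21/380 + 21/190 = 7/20.
By Bayes, P(first=yellow | the second token drawn is yellow) = 21/190 / 7/20 = 6/19 ≈ 0.3158.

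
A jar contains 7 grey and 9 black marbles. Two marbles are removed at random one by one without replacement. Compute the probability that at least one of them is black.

33/40

Use the complement: P(at least one black) = 1 − P(no black).
P(none) = C(7,2)/C(16,2) = 21/120.
So P = 1 − 21/120 = 33/40 ≈ 0.8250.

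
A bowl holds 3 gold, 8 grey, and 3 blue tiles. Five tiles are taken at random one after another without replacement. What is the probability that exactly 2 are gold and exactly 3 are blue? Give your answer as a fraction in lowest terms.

3/2002

Unordered draws without replacement: count favorable combinations over C(14,5).
Favorable = C(3,2) · C(8,0) · C(3,3) = 3; total = C(14,5) = 2002.
P = 3/2002 = 3/2002 ≈ 0.0015.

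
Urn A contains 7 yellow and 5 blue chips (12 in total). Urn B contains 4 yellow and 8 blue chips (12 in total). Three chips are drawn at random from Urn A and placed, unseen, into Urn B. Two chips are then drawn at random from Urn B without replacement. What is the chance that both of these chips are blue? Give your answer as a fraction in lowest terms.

141/385

Condition on how many of the transferred chips are blue (from Urn A: 5 blue of 12; then Urn B has 15 total).
  0 blue: C(5,0)C(7,3)/C(12,3) = 7/44; then P = C(8,2)/C(15,2) = 4/15
  1 blue: C(5,1)C(7,2)/C(12,3) = 21/44; then P = C(9,2)/C(15,2) = 12/35
  2 blue: C(5,2)C(7,1)/C(12,3) = 7/22; then P = C(10,2)/C(15,2) = 3/7
  3 blue: C(5,3)C(7,0)/C(12,3) = 1/22; then P = C(11,2)/C(15,2) = 11/21
P(both blue) = 141/385 ≈ 0.3662.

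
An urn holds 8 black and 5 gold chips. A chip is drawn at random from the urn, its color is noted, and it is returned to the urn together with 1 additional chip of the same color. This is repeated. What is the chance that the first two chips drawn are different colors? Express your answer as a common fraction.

40/91

Either gold then black, or black then gold; after the first draw the total is 14.
P = (5/13)·(8/14) + (8/13)·(5/14) = 40/91 ≈ 0.4396.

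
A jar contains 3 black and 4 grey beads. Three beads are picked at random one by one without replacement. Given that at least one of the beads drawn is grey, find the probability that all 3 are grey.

P(all 3 grey) = C(4,3)/C(7,3) = 4/35; P(at least one grey) = 1 − C(3,3)/C(7,3) = 34/35.
Since 'all 3 grey' ⊆ 'at least one grey', P(all 3 | at least one) = 4/35 / 34/35 = 2/17 ≈ 0.1176.

2/17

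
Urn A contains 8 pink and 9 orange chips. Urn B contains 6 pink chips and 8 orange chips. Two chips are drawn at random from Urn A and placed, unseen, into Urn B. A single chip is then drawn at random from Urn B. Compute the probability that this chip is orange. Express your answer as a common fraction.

Condition on how many of the transferred chips are orange (from Urn A: 9 orange of 17; then Urn B has 16 total).
  0 orange: C(9,0)C(8,2)/C(17,2) = 7/34; then P = 8/16
  1 orange: C(9,1)C(8,1)/C(17,2) = 9/17; then P = 9/16
  2 orange: C(9,2)C(8,0)/C(17,2) = 9/34; then P = 10/16
P(orange from Urn B) = 77/136 ≈ 0.5662.

77/136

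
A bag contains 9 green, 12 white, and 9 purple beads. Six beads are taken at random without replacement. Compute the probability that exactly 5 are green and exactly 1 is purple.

18/9425

Unordered draws without replacement: count favorable combinations over C(30,6).
Favorable = C(9,5) · C(12,0) · C(9,1) = 1134; total = C(30,6) = 593775.
P = 1134/593775 = 18/9425 ≈ 0.0019.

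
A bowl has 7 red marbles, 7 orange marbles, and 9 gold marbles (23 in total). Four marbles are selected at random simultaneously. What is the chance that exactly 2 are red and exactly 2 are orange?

63/1265

Unordered draws without replacement: count favorable combinations over C(23,4).
Favorable = C(7,2) · C(7,2) · C(9,0) = 441; total = C(23,4) = 8855.
P = 441/8855 = 63/1265 ≈ 0.0498.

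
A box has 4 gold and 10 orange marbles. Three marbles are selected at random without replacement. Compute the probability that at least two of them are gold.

16/91

Sum the hypergeometric tail for j = 2,…,3 gold marbles.
Favorable = C(4,2)·C(10,1) + C(4,3)·C(10,0) = 64; total = C(14,3) = 364.
P = 64/364 = 16/91 ≈ 0.1758.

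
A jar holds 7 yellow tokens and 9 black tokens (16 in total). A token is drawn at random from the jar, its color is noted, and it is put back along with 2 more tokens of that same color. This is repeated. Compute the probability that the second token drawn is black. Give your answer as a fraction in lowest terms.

Condition on the first draw. If first is black (prob 9/16), second-black has prob (11)/(18); if not (prob 7/16), it has prob 9/(18).
P = (9/16)·(11/18) + (7/16)·(9/18) = 9/16 ≈ 0.5625.

9/16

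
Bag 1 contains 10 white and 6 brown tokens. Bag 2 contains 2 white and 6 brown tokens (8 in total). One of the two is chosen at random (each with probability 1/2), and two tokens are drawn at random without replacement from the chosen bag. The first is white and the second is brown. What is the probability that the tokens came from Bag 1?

P(E | Bag 1) = 1/4; P(E | Bag 2) = 3/14.
P(E) = 1/2·1/4 + 1/2·3/14 = 13/56.
By Bayes' rule, P(Bag 1 | E) = 1/8 / 13/56 = 7/13 ≈ 0.5385.

7/13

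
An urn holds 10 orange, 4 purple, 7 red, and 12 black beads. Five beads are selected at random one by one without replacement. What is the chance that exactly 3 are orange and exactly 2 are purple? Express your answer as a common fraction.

Unordered draws without replacement: count favorable combinations over C(33,5).
Favorable = C(10,3) · C(4,2) · C(7,0) · C(12,0) = 720; total = C(33,5) = 237336.
P = 720/237336 = 30/9889 ≈ 0.0030.

30/9889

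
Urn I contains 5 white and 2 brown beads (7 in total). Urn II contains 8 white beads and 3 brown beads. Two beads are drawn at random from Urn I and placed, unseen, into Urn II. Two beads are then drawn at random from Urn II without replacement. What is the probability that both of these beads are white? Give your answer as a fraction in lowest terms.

419/819

Condition on how many of the transferred beads are white (from Urn I: 5 white of 7; then Urn II has 13 total).
  0 white: C(5,0)C(2,2)/C(7,2) = 1/21; then P = C(8,2)/C(13,2) = 14/39
  1 white: C(5,1)C(2,1)/C(7,2) = 10/21; then P = C(9,2)/C(13,2) = 6/13
  2 white: C(5,2)C(2,0)/C(7,2) = 10/21; then P = C(10,2)/C(13,2) = 15/26
P(both white) = 419/819 ≈ 0.5116.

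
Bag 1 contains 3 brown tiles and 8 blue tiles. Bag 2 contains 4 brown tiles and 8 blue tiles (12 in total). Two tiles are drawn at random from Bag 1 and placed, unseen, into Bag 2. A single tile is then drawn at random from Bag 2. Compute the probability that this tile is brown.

Condition on how many of the transferred tiles are brown (from Bag 1: 3 brown of 11; then Bag 2 has 14 total).
  0 brown: C(3,0)C(8,2)/C(11,2) = 28/55; then P = 4/14
  1 brown: C(3,1)C(8,1)/C(11,2) = 24/55; then P = 5/14
  2 brown: C(3,2)C(8,0)/C(11,2) = 3/55; then P = 6/14
P(brown from Bag 2) = 25/77 ≈ 0.3247.

25/77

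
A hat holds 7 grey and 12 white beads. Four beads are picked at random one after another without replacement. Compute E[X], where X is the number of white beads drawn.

By linearity of expectation, E[X] = Σ P(draw i is white); by symmetry each draw (even without replacement) has P(white) = 12/19.
E[X] = 4 · 12/19 = 48/19 ≈ 2.5263.

48/19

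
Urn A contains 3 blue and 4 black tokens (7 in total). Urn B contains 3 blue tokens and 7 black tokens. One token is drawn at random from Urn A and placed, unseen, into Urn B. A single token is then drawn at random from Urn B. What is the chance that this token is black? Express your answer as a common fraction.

53/77

Condition on how many of the transferred tokens are black (from Urn A: 4 black of 7; then Urn B has 11 total).
  0 black: C(4,0)C(3,1)/C(7,1) = 3/7; then P = 7/11
  1 black: C(4,1)C(3,0)/C(7,1) = 4/7; then P = 8/11
P(black from Urn B) = 53/77 ≈ 0.6883.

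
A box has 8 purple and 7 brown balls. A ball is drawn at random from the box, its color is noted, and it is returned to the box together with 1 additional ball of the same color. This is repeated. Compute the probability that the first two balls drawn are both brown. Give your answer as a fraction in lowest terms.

After a brown draw the box holds 8 brown out of 16.
P = (7/15)·(8/16) = 7/30 ≈ 0.2333.

7/30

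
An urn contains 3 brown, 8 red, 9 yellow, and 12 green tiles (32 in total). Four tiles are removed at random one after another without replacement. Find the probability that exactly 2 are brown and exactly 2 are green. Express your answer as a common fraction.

Unordered draws without replacement: count favorable combinations over C(32,4).
Favorable = C(3,2) · C(8,0) · C(9,0) · C(12,2) = 198; total = C(32,4) = 35960.
P = 198/35960 = 99/17980 ≈ 0.0055.

99/17980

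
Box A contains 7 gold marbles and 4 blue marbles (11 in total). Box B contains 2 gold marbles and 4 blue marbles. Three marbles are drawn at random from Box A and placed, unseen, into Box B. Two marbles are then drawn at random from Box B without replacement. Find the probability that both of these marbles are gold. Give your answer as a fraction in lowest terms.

Condition on how many of the transferred marbles are gold (from Box A: 7 gold of 11; then Box B has 9 total).
  0 gold: C(7,0)C(4,3)/C(11,3) = 4/165; then P = C(2,2)/C(9,2) = 1/36
  1 gold: C(7,1)C(4,2)/C(11,3) = 14/55; then P = C(3,2)/C(9,2) = 1/12
  2 gold: C(7,2)C(4,1)/C(11,3) = 28/55; then P = C(4,2)/C(9,2) = 1/6
  3 gold: C(7,3)C(4,0)/C(11,3) = 7/33; then P = C(5,2)/C(9,2) = 5/18
P(both gold) = 82/495 ≈ 0.1657.

82/495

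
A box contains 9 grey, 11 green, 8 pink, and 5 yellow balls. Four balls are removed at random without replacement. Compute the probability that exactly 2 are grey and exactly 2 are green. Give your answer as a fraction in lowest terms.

Unordered draws without replacement: count favorable combinations over C(33,4).
Favorable = C(9,2) · C(11,2) · C(8,0) · C(5,0) = 1980; total = C(33,4) = 40920.
P = 1980/40920 = 3/62 ≈ 0.0484.

3/62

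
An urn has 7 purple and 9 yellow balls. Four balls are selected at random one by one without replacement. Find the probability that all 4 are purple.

Unordered draws without replacement: count favorable combinations over C(16,4).
Favorable = C(7,4) · C(9,0) = 35; total = C(16,4) = 1820.
P = 35/1820 = 1/52 ≈ 0.0192.

1/52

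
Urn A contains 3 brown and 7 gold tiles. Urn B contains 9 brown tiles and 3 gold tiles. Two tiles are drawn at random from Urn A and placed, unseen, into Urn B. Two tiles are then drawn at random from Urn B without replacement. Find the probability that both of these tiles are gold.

Condition on how many of the transferred tiles are gold (from Urn A: 7 gold of 10; then Urn B has 14 total).
  0 gold: C(7,0)C(3,2)/C(10,2) = 1/15; then P = C(3,2)/C(14,2) = 3/91
  1 gold: C(7,1)C(3,1)/C(10,2) = 7/15; then P = C(4,2)/C(14,2) = 6/91
  2 gold: C(7,2)C(3,0)/C(10,2) = 7/15; then P = C(5,2)/C(14,2) = 10/91
P(both gold) = 23/273 ≈ 0.0842.

23/273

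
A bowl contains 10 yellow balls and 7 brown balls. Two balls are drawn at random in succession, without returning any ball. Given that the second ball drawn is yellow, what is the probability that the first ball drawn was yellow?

P(first=yellow and the second ball drawn is yellow) = (10/17)·(9/16) = 45/136.
P(the second ball drawn is yellow) = Σ over first color = 45/136 + 35/136 = 10/17.
By Bayes, P(first=yellow | the second ball drawn is yellow) = 45/136 / 10/17 = 9/16 ≈ 0.5625.

9/16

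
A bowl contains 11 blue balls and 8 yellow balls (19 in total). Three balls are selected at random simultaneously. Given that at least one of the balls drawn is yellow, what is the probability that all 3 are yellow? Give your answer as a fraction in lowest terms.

14/201

P(all 3 yellow) = C(8,3)/C(19,3) = 56/969; P(at least one yellow) = 1 − C(11,3)/C(19,3) = 268/323.
Since 'all 3 yellow' ⊆ 'at least one yellow', P(all 3 | at least one) = 56/969 / 268/323 = 14/201 ≈ 0.0697.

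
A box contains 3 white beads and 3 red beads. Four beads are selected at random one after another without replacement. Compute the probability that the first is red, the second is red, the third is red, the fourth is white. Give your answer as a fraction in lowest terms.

Multiply the conditional probability of each draw in order, without replacement, so each draw removes one from its color and from the total.
P = (3/6) · (2/5) · (1/4) · (3/3) = 1/20 ≈ 0.0500.

1/20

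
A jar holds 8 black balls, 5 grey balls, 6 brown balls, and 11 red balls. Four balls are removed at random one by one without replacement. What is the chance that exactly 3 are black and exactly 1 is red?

88/3915

Unordered draws without replacement: count favorable combinations over C(30,4).
Favorable = C(8,3) · C(5,0) · C(6,0) · C(11,1) = 616; total = C(30,4) = 27405.
P = 616/27405 = 88/3915 ≈ 0.0225.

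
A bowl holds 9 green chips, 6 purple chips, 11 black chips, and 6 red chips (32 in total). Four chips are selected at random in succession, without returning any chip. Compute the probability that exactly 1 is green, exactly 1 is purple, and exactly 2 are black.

297/3596

Unordered draws without replacement: count favorable combinations over C(32,4).
Favorable = C(9,1) · C(6,1) · C(11,2) · C(6,0) = 2970; total = C(32,4) = 35960.
P = 2970/35960 = 297/3596 ≈ 0.0826.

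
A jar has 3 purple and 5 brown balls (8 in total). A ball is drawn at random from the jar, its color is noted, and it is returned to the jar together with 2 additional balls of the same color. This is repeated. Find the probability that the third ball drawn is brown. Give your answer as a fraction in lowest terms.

Sum over the four possibilities for the first two draws (brown/not-brown each), tracking how the brown count and total change by +2 per draw.
P(third is brown) = 5/8 ≈ 0.6250. (In a Pólya urn every draw has the same marginal probability 5/8.)

5/8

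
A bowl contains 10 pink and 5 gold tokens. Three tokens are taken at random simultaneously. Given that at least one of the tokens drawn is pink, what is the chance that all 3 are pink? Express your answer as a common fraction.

P(all 3 pink) = C(10,3)/C(15,3) = 24/91; P(at least one pink) = 1 − C(5,3)/C(15,3) = 89/91.
Since 'all 3 pink' ⊆ 'at least one pink', P(all 3 | at least one) = 24/91 / 89/91 = 24/89 ≈ 0.2697.

24/89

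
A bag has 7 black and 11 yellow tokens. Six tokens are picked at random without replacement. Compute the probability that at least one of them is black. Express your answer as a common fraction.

Use the complement: P(at least one black) = 1 − P(no black).
P(none) = C(11,6)/C(18,6) = 462/18564.
So P = 1 − 462/18564 = 431/442 ≈ 0.9751.

431/442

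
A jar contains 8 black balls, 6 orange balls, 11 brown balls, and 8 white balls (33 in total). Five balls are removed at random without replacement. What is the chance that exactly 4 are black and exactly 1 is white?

70/29667

Unordered draws without replacement: count favorable combinations over C(33,5).
Favorable = C(8,4) · C(6,0) · C(11,0) · C(8,1) = 560; total = C(33,5) = 237336.
P = 560/237336 = 70/29667 ≈ 0.0024.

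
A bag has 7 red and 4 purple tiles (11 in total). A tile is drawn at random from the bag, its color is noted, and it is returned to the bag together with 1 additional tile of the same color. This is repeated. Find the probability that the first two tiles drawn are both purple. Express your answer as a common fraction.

5/33

After a purple draw the bag holds 5 purple out of 12.
P = (4/11)·(5/12) = 5/33 ≈ 0.1515.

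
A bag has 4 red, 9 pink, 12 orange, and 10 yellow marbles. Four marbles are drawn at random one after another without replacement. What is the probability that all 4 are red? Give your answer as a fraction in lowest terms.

Unordered draws without replacement: count favorable combinations over C(35,4).
Favorable = C(4,4) · C(9,0) · C(12,0) · C(10,0) = 1; total = C(35,4) = 52360.
P = 1/52360 = 1/52360 ≈ 0.0000.

1/52360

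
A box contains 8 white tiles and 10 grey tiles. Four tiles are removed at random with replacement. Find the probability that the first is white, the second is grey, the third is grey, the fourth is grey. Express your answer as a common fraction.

Multiply the conditional probability of each draw in order, with replacement (the composition resets each draw).
P = (8/18) · (10/18) · (10/18) · (10/18) = 500/6561 ≈ 0.0762.

500/6561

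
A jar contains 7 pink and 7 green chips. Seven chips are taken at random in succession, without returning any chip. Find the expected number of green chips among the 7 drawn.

By linearity of expectation, E[X] = Σ P(draw i is green); by symmetry each draw (even without replacement) has P(green) = 7/14.
E[X] = 7 · 7/14 = 7/2 ≈ 3.5000.

7/2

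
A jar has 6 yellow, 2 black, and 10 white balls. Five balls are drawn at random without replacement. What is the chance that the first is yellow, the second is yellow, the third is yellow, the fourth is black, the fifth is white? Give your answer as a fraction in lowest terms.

Multiply the conditional probability of each draw in order, without replacement, so each draw removes one from its color and from the total.
P = (6/18) · (5/17) · (4/16) · (2/15) · (10/14) = 5/2142 ≈ 0.0023.

5/2142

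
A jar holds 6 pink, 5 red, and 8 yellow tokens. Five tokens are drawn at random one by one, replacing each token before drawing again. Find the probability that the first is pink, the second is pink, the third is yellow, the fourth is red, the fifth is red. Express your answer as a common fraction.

7200/2476099

Multiply the conditional probability of each draw in order, with replacement (the composition resets each draw).
P = (6/19) · (6/19) · (8/19) · (5/19) · (5/19) = 7200/2476099 ≈ 0.0029.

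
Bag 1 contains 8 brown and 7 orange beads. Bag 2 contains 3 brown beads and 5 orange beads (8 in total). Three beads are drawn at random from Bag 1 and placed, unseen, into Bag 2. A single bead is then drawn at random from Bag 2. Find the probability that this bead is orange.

32/55

Condition on how many of the transferred beads are orange (from Bag 1: 7 orange of 15; then Bag 2 has 11 total).
  0 orange: C(7,0)C(8,3)/C(15,3) = 8/65; then P = 5/11
  1 orange: C(7,1)C(8,2)/C(15,3) = 28/65; then P = 6/11
  2 orange: C(7,2)C(8,1)/C(15,3) = 24/65; then P = 7/11
  3 orange: C(7,3)C(8,0)/C(15,3) = 1/13; then P = 8/11
P(orange from Bag 2) = 32/55 ≈ 0.5818.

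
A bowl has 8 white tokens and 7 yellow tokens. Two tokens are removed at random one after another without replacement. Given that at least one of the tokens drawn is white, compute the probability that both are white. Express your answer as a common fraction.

P(both white) = C(8,2)/C(15,2) = 4/15; P(at least one white) = 1 − C(7,2)/C(15,2) = 4/5.
Since 'both white' ⊆ 'at least one white', P(both | at least one) = 4/15 / 4/5 = 1/3 ≈ 0.3333.

1/3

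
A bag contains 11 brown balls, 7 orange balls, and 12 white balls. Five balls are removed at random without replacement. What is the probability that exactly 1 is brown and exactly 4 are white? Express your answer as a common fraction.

Unordered draws without replacement: count favorable combinations over C(30,5).
Favorable = C(11,1) · C(7,0) · C(12,4) = 5445; total = C(30,5) = 142506.
P = 5445/142506 = 605/15834 ≈ 0.0382.

605/15834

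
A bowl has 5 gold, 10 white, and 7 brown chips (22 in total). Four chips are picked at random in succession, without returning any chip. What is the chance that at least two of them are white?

12/19

Sum the hypergeometric tail for j = 2,…,4 white chips.
Favorable = C(10,2)·C(12,2) + C(10,3)·C(12,1) + C(10,4)·C(12,0) = 4620; total = C(22,4) = 7315.
P = 4620/7315 = 12/19 ≈ 0.6316.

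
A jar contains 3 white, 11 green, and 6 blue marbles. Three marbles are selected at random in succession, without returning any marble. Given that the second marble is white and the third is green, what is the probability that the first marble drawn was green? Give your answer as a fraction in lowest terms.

5/9

P(first=green and the second marble is white and the third is green) = (11/20)·(3/19)·(10/18) = 11/228.
P(E) = Σ over first color = 11/1140 + 11/228 + 11/380 = 33/380.
By Bayes, P(first=green | E) = 11/228 / 33/380 = 5/9 ≈ 0.5556.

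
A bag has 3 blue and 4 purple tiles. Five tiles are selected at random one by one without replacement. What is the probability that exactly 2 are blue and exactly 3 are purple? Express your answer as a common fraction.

Unordered draws without replacement: count favorable combinations over C(7,5).
Favorable = C(3,2) · C(4,3) = 12; total = C(7,5) = 21.
P = 12/21 = 4/7 ≈ 0.5714.

4/7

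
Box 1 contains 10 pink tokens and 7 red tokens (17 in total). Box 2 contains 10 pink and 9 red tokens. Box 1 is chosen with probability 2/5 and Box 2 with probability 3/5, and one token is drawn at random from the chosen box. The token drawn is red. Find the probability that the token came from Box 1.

P(red | Box 1) = 7/17; P(red | Box 2) = 9/19.
P(red) = 2/5·7/17 + 3/5·9/19 = 145/323.
By Bayes' rule, P(Box 1 | red) = 14/85 / 145/323 = 266/725 ≈ 0.3669.

266/725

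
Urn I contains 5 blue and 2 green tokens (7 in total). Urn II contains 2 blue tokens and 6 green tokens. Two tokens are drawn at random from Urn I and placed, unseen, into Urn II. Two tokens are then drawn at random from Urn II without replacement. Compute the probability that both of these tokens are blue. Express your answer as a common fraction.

Condition on how many of the transferred tokens are blue (from Urn I: 5 blue of 7; then Urn II has 10 total).
  0 blue: C(5,0)C(2,2)/C(7,2) = 1/21; then P = C(2,2)/C(10,2) = 1/45
  1 blue: C(5,1)C(2,1)/C(7,2) = 10/21; then P = C(3,2)/C(10,2) = 1/15
  2 blue: C(5,2)C(2,0)/C(7,2) = 10/21; then P = C(4,2)/C(10,2) = 2/15
P(both blue) = 13/135 ≈ 0.0963.

13/135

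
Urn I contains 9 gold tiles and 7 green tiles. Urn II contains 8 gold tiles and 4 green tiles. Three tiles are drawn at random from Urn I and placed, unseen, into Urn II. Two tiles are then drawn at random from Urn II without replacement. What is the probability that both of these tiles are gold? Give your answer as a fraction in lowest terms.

Condition on how many of the transferred tiles are gold (from Urn I: 9 gold of 16; then Urn II has 15 total).
  0 gold: C(9,0)C(7,3)/C(16,3) = 1/16; then P = C(8,2)/C(15,2) = 4/15
  1 gold: C(9,1)C(7,2)/C(16,3) = 27/80; then P = C(9,2)/C(15,2) = 12/35
  2 gold: C(9,2)C(7,1)/C(16,3) = 9/20; then P = C(10,2)/C(15,2) = 3/7
  3 gold: C(9,3)C(7,0)/C(16,3) = 3/20; then P = C(11,2)/C(15,2) = 11/21
P(both gold) = 212/525 ≈ 0.4038.

212/525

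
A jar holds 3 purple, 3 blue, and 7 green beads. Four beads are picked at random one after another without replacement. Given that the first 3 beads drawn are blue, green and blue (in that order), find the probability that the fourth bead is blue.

1/10

After removing 2 blue, 1 green, the jar has 1 blue out of 10 remaining.
P(fourth is blue | given) = 1/10 ≈ 0.1000.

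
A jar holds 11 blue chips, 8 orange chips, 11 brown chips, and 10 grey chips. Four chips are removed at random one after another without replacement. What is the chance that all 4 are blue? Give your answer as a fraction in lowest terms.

33/9139

Unordered draws without replacement: count favorable combinations over C(40,4).
Favorable = C(11,4) · C(8,0) · C(11,0) · C(10,0) = 330; total = C(40,4) = 91390.
P = 330/91390 = 33/9139 ≈ 0.0036.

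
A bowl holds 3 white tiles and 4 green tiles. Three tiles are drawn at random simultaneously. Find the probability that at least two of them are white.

Sum the hypergeometric tail for j = 2,…,3 white tiles.
Favorable = C(3,2)·C(4,1) + C(3,3)·C(4,0) = 13; total = C(7,3) = 35.
P = 13/35 = 13/35 ≈ 0.3714.

13/35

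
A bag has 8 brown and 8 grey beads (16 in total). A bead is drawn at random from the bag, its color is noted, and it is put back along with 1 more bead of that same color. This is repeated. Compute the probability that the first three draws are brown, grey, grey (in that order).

Track the composition after each reinforcement of +1.
P = (8/16) · (8/17) · (9/18) = 2/17 ≈ 0.1176.

2/17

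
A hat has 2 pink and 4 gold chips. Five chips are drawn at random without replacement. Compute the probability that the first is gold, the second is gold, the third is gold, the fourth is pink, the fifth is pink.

1/15

Multiply the conditional probability of each draw in order, without replacement, so each draw removes one from its color and from the total.
P = (4/6) · (3/5) · (2/4) · (2/3) · (1/2) = 1/15 ≈ 0.0667.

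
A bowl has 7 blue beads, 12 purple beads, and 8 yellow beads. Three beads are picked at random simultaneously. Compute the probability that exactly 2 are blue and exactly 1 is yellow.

56/975

Unordered draws without replacement: count favorable combinations over C(27,3).
Favorable = C(7,2) · C(12,0) · C(8,1) = 168; total = C(27,3) = 2925.
P = 168/2925 = 56/975 ≈ 0.0574.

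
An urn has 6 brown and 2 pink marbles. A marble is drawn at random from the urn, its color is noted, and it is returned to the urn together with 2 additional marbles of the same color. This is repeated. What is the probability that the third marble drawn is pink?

1/4

Sum over the four possibilities for the first two draws (pink/not-pink each), tracking how the pink count and total change by +2 per draw.
P(third is pink) = 1/4 ≈ 0.2500. (In a Pólya urn every draw has the same marginal probability 2/8.)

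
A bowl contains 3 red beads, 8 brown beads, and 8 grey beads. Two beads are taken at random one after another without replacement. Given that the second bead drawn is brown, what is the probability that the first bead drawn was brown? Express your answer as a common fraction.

7/18

P(first=brown and the second bead drawn is brown) = (8/19)·(7/18) = 28/171.
P(the second bead drawn is brown) = Σ over first color = 4/57 + 28/171 + 32/171 = 8/19.
By Bayes, P(first=brown | the second bead drawn is brown) = 28/171 / 8/19 = 7/18 ≈ 0.3889.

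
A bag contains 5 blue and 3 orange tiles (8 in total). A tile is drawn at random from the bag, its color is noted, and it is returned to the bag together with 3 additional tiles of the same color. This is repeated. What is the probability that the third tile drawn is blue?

5/8

Sum over the four possibilities for the first two draws (blue/not-blue each), tracking how the blue count and total change by +3 per draw.
P(third is blue) = 5/8 ≈ 0.6250. (In a Pólya urn every draw has the same marginal probability 5/8.)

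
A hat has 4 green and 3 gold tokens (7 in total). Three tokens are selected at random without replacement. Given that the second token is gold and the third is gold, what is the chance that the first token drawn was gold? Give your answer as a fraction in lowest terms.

P(first=gold and the second token is gold and the third is gold) = (3/7)·(2/6)·(1/5) = 1/35.
P(E) = Σ over first color = 4/35 + 1/35 = 1/7.
By Bayes, P(first=gold | E) = 1/35 / 1/7 = 1/5 ≈ 0.2000.

1/5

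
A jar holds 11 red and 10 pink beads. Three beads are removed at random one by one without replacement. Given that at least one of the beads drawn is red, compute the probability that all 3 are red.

P(all 3 red) = C(11,3)/C(21,3) = 33/266; P(at least one red) = 1 − C(10,3)/C(21,3) = 121/133.
Since 'all 3 red' ⊆ 'at least one red', P(all 3 | at least one) = 33/266 / 121/133 = 3/22 ≈ 0.1364.

3/22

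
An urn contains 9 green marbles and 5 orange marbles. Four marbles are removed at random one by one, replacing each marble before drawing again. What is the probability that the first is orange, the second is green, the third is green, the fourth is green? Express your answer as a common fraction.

3645/38416

Multiply the conditional probability of each draw in order, with replacement (the composition resets each draw).
P = (5/14) · (9/14) · (9/14) · (9/14) = 3645/38416 ≈ 0.0949.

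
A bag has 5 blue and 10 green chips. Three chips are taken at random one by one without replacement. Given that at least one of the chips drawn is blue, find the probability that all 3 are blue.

P(all 3 blue) = C(5,3)/C(15,3) = 2/91; P(at least one blue) = 1 − C(10,3)/C(15,3) = 67/91.
Since 'all 3 blue' ⊆ 'at least one blue', P(all 3 | at least one) = 2/91 / 67/91 = 2/67 ≈ 0.0299.

2/67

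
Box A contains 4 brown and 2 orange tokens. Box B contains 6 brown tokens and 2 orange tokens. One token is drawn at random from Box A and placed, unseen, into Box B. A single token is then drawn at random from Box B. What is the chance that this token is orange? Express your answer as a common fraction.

Condition on how many of the transferred tokens are orange (from Box A: 2 orange of 6; then Box B has 9 total).
  0 orange: C(2,0)C(4,1)/C(6,1) = 2/3; then P = 2/9
  1 orange: C(2,1)C(4,0)/C(6,1) = 1/3; then P = 3/9
P(orange from Box B) = 7/27 ≈ 0.2593.

7/27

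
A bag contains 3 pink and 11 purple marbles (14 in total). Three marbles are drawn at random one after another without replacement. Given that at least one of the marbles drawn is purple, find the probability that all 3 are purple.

5/11

P(all 3 purple) = C(11,3)/C(14,3) = 165/364; P(at least one purple) = 1 − C(3,3)/C(14,3) = 363/364.
Since 'all 3 purple' ⊆ 'at least one purple', P(all 3 | at least one) = 165/364 / 363/364 = 5/11 ≈ 0.4545.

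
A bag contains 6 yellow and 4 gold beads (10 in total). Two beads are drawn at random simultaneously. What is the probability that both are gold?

Unordered draws without replacement: count favorable combinations over C(10,2).
Favorable = C(6,0) · C(4,2) = 6; total = C(10,2) = 45.
P = 6/45 = 2/15 ≈ 0.1333.

2/15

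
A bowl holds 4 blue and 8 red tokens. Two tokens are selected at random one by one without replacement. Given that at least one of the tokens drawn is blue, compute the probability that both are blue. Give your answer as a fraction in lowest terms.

3/19

P(both blue) = C(4,2)/C(12,2) = 1/11; P(at least one blue) = 1 − C(8,2)/C(12,2) = 19/33.
Since 'both blue' ⊆ 'at least one blue', P(both | at least one) = 1/11 / 19/33 = 3/19 ≈ 0.1579.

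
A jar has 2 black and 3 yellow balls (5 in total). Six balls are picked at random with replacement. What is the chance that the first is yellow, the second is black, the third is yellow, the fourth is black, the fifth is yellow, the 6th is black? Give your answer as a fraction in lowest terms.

Multiply the conditional probability of each draw in order, with replacement (the composition resets each draw).
P = (3/5) · (2/5) · (3/5) · (2/5) · (3/5) · (2/5) = 216/15625 ≈ 0.0138.

216/15625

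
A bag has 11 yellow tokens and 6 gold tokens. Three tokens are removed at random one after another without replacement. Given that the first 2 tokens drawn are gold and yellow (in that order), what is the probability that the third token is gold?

1/3

After removing 1 yellow, 1 gold, the bag has 5 gold out of 15 remaining.
P(third is gold | given) = 5/15 = 1/3 ≈ 0.3333.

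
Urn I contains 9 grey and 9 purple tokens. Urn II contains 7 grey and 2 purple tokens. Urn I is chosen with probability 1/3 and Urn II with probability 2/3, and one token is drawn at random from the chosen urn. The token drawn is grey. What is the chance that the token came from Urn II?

28/37

P(grey | Urn I) = 1/2; P(grey | Urn II) = 7/9.
P(grey) = 1/3·1/2 + 2/3·7/9 = 37/54.
By Bayes' rule, P(Urn II | grey) = 14/27 / 37/54 = 28/37 ≈ 0.7568.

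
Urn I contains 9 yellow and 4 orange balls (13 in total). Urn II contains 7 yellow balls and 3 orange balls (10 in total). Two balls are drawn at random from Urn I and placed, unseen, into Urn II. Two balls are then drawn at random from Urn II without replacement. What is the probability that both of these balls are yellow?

Condition on how many of the transferred balls are yellow (from Urn I: 9 yellow of 13; then Urn II has 12 total).
  0 yellow: C(9,0)C(4,2)/C(13,2) = 1/13; then P = C(7,2)/C(12,2) = 7/22
  1 yellow: C(9,1)C(4,1)/C(13,2) = 6/13; then P = C(8,2)/C(12,2) = 14/33
  2 yellow: C(9,2)C(4,0)/C(13,2) = 6/13; then P = C(9,2)/C(12,2) = 6/11
P(both yellow) = 135/286 ≈ 0.4720.

135/286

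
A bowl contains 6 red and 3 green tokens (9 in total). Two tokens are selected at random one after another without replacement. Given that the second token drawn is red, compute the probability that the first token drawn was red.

P(first=red and the second token drawn is red) = (6/9)·(5/8) = 5/12.
P(the second token drawn is red) = Σ over first color = 5/12 + 1/4 = 2/3.
By Bayes, P(first=red | the second token drawn is red) = 5/12 / 2/3 = 5/8 ≈ 0.6250.

5/8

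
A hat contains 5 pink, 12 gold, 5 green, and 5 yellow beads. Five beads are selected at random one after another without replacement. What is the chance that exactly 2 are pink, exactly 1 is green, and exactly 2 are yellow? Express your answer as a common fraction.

Unordered draws without replacement: count favorable combinations over C(27,5).
Favorable = C(5,2) · C(12,0) · C(5,1) · C(5,2) = 500; total = C(27,5) = 80730.
P = 500/80730 = 50/8073 ≈ 0.0062.

50/8073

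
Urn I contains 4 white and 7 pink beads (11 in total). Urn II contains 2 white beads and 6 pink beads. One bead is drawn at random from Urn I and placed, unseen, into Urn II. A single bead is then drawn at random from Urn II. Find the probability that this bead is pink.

Condition on how many of the transferred beads are pink (from Urn I: 7 pink of 11; then Urn II has 9 total).
  0 pink: C(7,0)C(4,1)/C(11,1) = 4/11; then P = 6/9
  1 pink: C(7,1)C(4,0)/C(11,1) = 7/11; then P = 7/9
P(pink from Urn II) = 73/99 ≈ 0.7374.

73/99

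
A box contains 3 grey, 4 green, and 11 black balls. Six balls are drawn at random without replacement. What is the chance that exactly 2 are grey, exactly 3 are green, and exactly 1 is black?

Unordered draws without replacement: count favorable combinations over C(18,6).
Favorable = C(3,2) · C(4,3) · C(11,1) = 132; total = C(18,6) = 18564.
P = 132/18564 = 11/1547 ≈ 0.0071.

11/1547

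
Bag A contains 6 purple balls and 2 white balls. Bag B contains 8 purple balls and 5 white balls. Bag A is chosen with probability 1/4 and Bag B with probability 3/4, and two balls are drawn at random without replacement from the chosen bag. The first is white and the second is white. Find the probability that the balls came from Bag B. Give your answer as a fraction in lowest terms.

140/153

P(E | Bag A) = 1/28; P(E | Bag B) = 5/39.
P(E) = 1/4·1/28 + 3/4·5/39 = 153/1456.
By Bayes' rule, P(Bag B | E) = 5/52 / 153/1456 = 140/153 ≈ 0.9150.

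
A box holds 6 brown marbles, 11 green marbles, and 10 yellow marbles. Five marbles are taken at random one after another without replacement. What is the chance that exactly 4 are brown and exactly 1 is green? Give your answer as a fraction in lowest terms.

Unordered draws without replacement: count favorable combinations over C(27,5).
Favorable = C(6,4) · C(11,1) · C(10,0) = 165; total = C(27,5) = 80730.
P = 165/80730 = 11/5382 ≈ 0.0020.

11/5382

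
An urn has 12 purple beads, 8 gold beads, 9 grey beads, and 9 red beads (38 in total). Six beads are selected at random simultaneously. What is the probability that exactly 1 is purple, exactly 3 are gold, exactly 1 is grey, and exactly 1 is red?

2592/131461

Unordered draws without replacement: count favorable combinations over C(38,6).
Favorable = C(12,1) · C(8,3) · C(9,1) · C(9,1) = 54432; total = C(38,6) = 2760681.
P = 54432/2760681 = 2592/131461 ≈ 0.0197.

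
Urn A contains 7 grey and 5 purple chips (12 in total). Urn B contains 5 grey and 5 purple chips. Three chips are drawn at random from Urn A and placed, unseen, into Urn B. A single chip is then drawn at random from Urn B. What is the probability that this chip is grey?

Condition on how many of the transferred chips are grey (from Urn A: 7 grey of 12; then Urn B has 13 total).
  0 grey: C(7,0)C(5,3)/C(12,3) = 1/22; then P = 5/13
  1 grey: C(7,1)C(5,2)/C(12,3) = 7/22; then P = 6/13
  2 grey: C(7,2)C(5,1)/C(12,3) = 21/44; then P = 7/13
  3 grey: C(7,3)C(5,0)/C(12,3) = 7/44; then P = 8/13
P(grey from Urn B) = 27/52 ≈ 0.5192.

27/52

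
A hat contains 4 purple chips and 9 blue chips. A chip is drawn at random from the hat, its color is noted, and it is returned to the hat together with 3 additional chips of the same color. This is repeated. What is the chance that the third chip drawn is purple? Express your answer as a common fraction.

4/13

Sum over the four possibilities for the first two draws (purple/not-purple each), tracking how the purple count and total change by +3 per draw.
P(third is purple) = 4/13 ≈ 0.3077. (In a Pólya urn every draw has the same marginal probability 4/13.)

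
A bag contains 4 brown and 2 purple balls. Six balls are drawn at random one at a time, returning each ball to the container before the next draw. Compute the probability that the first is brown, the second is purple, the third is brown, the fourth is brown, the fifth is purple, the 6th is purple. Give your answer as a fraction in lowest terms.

Multiply the conditional probability of each draw in order, with replacement (the composition resets each draw).
P = (4/6) · (2/6) · (4/6) · (4/6) · (2/6) · (2/6) = 8/729 ≈ 0.0110.

8/729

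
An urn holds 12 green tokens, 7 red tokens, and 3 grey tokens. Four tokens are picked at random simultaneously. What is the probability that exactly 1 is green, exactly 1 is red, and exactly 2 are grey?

Unordered draws without replacement: count favorable combinations over C(22,4).
Favorable = C(12,1) · C(7,1) · C(3,2) = 252; total = C(22,4) = 7315.
P = 252/7315 = 36/1045 ≈ 0.0344.

36/1045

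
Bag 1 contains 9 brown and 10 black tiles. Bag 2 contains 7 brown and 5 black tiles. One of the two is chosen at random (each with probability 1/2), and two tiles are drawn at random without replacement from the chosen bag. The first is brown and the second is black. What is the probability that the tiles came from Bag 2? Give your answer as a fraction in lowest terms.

133/265

P(E | Bag 1) = 5/19; P(E | Bag 2) = 35/132.
P(E) = 1/2·5/19 + 1/2·35/132 = 1325/5016.
By Bayes' rule, P(Bag 2 | E) = 35/264 / 1325/5016 = 133/265 ≈ 0.5019.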